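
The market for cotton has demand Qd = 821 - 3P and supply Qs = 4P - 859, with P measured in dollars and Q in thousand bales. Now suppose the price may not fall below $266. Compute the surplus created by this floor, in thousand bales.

182

Without the control the market clears where 821 - 3P = 4P - 859, i.e. P* = 240 and Q* = 101.
Since 266 > 240, the floor is binding.
At P = 266: Qd = 821 - 3·266 = 23 and Qs = 4·266 - 859 = 205.
Surplus = Qs - Qd = 205 - 23 = 182.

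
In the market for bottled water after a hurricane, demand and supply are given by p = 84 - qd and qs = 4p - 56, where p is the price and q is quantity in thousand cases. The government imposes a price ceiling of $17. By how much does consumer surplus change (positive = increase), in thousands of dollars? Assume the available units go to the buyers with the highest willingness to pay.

-836

Rearranging demand gives qd = 84 - p. Without the control the market clears where 84 - p = 4p - 56, i.e. p* = 28 and q* = 56.
Since 17 < 28, the ceiling is binding.
At p = 17: qd = 84 - 17 = 67 and qs = 4·17 - 56 = 12.
Consumer surplus without the control is ½ · (84 - 28) · 56 = 1568.
With the ceiling, 12 units are sold at 17 (assume they go to the highest-value buyers). The demand price at q = 12 is 72, so CS = ½ · [(84 - 17) + (72 - 17)] · 12 = 732.
Change in consumer surplus = 732 - 1568 = -836.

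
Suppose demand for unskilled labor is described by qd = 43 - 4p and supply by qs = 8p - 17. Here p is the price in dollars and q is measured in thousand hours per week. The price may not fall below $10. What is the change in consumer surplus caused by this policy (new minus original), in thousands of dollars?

In a free market, 43 - 4p = 8p - 17 gives the equilibrium p* = 5, q* = 23.
The floor of 10 is above the equilibrium price 5, so it binds.
At p = 10: qd = 43 - 4·10 = 3 and qs = 8·10 - 17 = 63.
Consumer surplus without the control is ½ · (10.75 - 5) · 23 = 66.125.
With the floor, consumers buy 3 units at 10, so CS = ½ · (10.75 - 10) · 3 = 1.125.
Change in consumer surplus = 1.125 - 66.125 = -65.

-65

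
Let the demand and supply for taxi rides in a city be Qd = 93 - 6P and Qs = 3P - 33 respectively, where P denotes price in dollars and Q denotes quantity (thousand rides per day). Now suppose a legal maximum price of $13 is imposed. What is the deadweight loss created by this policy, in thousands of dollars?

2.25

In a free market, 93 - 6P = 3P - 33 gives the equilibrium P* = 14, Q* = 9.
The ceiling of 13 is below the equilibrium price 14, so it binds.
At P = 13: Qd = 93 - 6·13 = 15 and Qs = 3·13 - 33 = 6.
Quantity traded falls to 6. At Q = 6 the demand price is (93 - 6)/6 = 14.5 and the supply price is (33 + 6)/3 = 13.
Deadweight loss = ½ · (14.5 - 13) · (9 - 6) = ½ · 1.5 · 3 = 2.25.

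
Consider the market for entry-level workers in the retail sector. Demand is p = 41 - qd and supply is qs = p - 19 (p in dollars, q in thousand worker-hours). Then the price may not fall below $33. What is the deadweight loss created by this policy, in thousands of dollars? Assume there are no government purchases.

9

Rearranging demand gives qd = 41 - p. Setting quantity demanded equal to quantity supplied, 41 - p = p - 19, gives p* = 30 and q* = 11.
The floor of 33 is above the equilibrium price 30, so it binds.
At p = 33: qd = 41 - 33 = 8 and qs = 33 - 19 = 14.
Quantity traded falls to 8. At q = 8 the demand price is 41 - 8 = 33 and the supply price is 19 + 8 = 27.
Deadweight loss = ½ · (33 - 27) · (11 - 8) = ½ · 6 · 3 = 9.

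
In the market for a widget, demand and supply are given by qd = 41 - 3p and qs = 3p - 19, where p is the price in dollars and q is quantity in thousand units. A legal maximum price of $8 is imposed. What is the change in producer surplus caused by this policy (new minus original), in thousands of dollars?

Without the control the market clears where 41 - 3p = 3p - 19, i.e. p* = 10 and q* = 11.
Since 8 < 10, the ceiling is binding.
At p = 8: qd = 41 - 3·8 = 17 and qs = 3·8 - 19 = 5.
Producer surplus without the control is ½ · (10 - 19/3) · 11 = 121/6.
With the ceiling, producers sell 5 units at 8, so PS = ½ · (8 - 19/3) · 5 = 25/6.
Change in producer surplus = 25/6 - 121/6 = -16.

-16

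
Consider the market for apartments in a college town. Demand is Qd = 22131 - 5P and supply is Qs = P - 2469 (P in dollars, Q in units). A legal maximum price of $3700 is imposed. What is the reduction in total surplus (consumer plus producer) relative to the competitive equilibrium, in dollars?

96000

In a free market, 22131 - 5P = P - 2469 gives the equilibrium P* = 4100, Q* = 1631.
Because the ceiling (3700) lies below the market-clearing price, it is binding.
At P = 3700: Qd = 22131 - 5·3700 = 3631 and Qs = 3700 - 2469 = 1231.
Quantity traded falls to 1231. At Q = 1231 the demand price is (22131 - 1231)/5 = 4180 and the supply price is 2469 + 1231 = 3700.
Deadweight loss = ½ · (4180 - 3700) · (1631 - 1231) = ½ · 480 · 400 = 96000.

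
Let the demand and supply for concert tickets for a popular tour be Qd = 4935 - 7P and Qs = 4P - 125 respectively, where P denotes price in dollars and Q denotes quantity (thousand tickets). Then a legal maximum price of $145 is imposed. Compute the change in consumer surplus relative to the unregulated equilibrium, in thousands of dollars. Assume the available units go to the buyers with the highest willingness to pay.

29925

Setting quantity demanded equal to quantity supplied, 4935 - 7P = 4P - 125, gives P* = 460 and Q* = 1715.
The ceiling of 145 is below the equilibrium price 460, so it binds.
At P = 145: Qd = 4935 - 7·145 = 3920 and Qs = 4·145 - 125 = 455.
Consumer surplus without the control is ½ · (705 - 460) · 1715 = 210087.5.
With the ceiling, 455 units are sold at 145 (assume they go to the highest-value buyers). The demand price at Q = 455 is 640, so CS = ½ · [(705 - 145) + (640 - 145)] · 455 = 240012.5.
Change in consumer surplus = 240012.5 - 210087.5 = 29925.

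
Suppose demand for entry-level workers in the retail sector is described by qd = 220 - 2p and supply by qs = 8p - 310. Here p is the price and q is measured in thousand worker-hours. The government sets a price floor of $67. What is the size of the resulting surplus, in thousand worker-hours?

140

Without the control the market clears where 220 - 2p = 8p - 310, i.e. p* = 53 and q* = 114.
Because the floor (67) lies above the market-clearing price, it is binding.
At p = 67: qd = 220 - 2·67 = 86 and qs = 8·67 - 310 = 226.
Surplus = qs - qd = 226 - 86 = 140.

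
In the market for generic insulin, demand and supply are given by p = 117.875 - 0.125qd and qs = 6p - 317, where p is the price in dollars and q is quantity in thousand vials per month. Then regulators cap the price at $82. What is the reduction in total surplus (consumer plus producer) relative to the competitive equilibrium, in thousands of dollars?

Rearranging demand gives qd = 943 - 8p. Setting quantity demanded equal to quantity supplied, 943 - 8p = 6p - 317, gives p* = 90 and q* = 223.
Since 82 < 90, the ceiling is binding.
At p = 82: qd = 943 - 8·82 = 287 and qs = 6·82 - 317 = 175.
Quantity traded falls to 175. At q = 175 the demand price is (943 - 175)/8 = 96 and the supply price is (317 + 175)/6 = 82.
Deadweight loss = ½ · (96 - 82) · (223 - 175) = ½ · 14 · 48 = 336.

336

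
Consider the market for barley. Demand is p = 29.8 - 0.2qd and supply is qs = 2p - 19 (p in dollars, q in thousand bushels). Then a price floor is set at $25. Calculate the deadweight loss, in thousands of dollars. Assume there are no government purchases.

Rearranging demand gives qd = 149 - 5p. In a free market, 149 - 5p = 2p - 19 gives the equilibrium p* = 24, q* = 29.
Since 25 > 24, the floor is binding.
At p = 25: qd = 149 - 5·25 = 24 and qs = 2·25 - 19 = 31.
Quantity traded falls to 24. At q = 24 the demand price is (149 - 24)/5 = 25 and the supply price is (19 + 24)/2 = 21.5.
Deadweight loss = ½ · (25 - 21.5) · (29 - 24) = ½ · 3.5 · 5 = 8.75.

8.75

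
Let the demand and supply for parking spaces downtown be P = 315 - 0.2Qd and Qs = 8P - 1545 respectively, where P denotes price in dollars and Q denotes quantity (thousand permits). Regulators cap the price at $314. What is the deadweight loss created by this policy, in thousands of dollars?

Rearranging demand gives Qd = 1575 - 5P. Setting quantity demanded equal to quantity supplied, 1575 - 5P = 8P - 1545, gives P* = 240 and Q* = 375.
Since 314 is above P* = 240, the ceiling does not bind and the free-market outcome prevails.
Since the control does not bind, no trades are prevented and deadweight loss is zero.

0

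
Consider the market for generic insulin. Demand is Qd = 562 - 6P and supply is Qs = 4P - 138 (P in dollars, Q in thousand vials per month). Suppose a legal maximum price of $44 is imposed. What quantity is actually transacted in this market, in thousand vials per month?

38

Equilibrium: 562 - 6P = 4P - 138, so 700 = 10P and P* = 70, Q* = 142.
Since 44 < 70, the ceiling is binding.
At P = 44: Qd = 562 - 6·44 = 298 and Qs = 4·44 - 138 = 38.
The quantity actually transacted is the short side, supply: 38.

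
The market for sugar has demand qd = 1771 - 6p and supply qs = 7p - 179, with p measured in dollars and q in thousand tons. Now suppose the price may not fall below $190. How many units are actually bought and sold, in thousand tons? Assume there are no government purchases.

Without the control the market clears where 1771 - 6p = 7p - 179, i.e. p* = 150 and q* = 871.
The floor of 190 is above the equilibrium price 150, so it binds.
At p = 190: qd = 1771 - 6·190 = 631 and qs = 7·190 - 179 = 1151.
The quantity actually transacted is the short side, demand: 631.

631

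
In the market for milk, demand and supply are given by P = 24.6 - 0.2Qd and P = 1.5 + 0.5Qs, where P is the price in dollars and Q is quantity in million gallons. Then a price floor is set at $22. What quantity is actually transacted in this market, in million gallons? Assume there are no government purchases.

13

Rearranging demand gives Qd = 123 - 5P; rearranging supply gives Qs = 2P - 3. Equilibrium: 123 - 5P = 2P - 3, so 126 = 7P and P* = 18, Q* = 33.
Since 22 > 18, the floor is binding.
At P = 22: Qd = 123 - 5·22 = 13 and Qs = 2·22 - 3 = 41.
The quantity actually transacted is the short side, demand: 13.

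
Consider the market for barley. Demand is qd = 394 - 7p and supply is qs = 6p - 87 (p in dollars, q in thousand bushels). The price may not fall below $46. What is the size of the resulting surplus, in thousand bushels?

In a free market, 394 - 7p = 6p - 87 gives the equilibrium p* = 37, q* = 135.
The floor of 46 is above the equilibrium price 37, so it binds.
At p = 46: qd = 394 - 7·46 = 72 and qs = 6·46 - 87 = 189.
Surplus = qs - qd = 189 - 72 = 117.

117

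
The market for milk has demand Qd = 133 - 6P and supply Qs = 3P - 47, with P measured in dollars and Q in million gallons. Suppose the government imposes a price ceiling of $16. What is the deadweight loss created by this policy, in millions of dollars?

36

In a free market, 133 - 6P = 3P - 47 gives the equilibrium P* = 20, Q* = 13.
Because the ceiling (16) lies below the market-clearing price, it is binding.
At P = 16: Qd = 133 - 6·16 = 37 and Qs = 3·16 - 47 = 1.
Quantity traded falls to 1. At Q = 1 the demand price is (133 - 1)/6 = 22 and the supply price is (47 + 1)/3 = 16.
Deadweight loss = ½ · (22 - 16) · (13 - 1) = ½ · 6 · 12 = 36.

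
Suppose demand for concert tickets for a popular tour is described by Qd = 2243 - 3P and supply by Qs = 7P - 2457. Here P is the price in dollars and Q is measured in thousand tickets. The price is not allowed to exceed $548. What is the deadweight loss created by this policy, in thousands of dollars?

0

Equilibrium: 2243 - 3P = 7P - 2457, so 4700 = 10P and P* = 470, Q* = 833.
Since 548 is above P* = 470, the ceiling does not bind and the free-market outcome prevails.
Since the control does not bind, no trades are prevented and deadweight loss is zero.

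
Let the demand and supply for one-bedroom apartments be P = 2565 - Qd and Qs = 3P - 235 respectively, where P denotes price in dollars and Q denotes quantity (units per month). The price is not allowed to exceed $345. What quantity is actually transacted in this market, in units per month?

Rearranging demand gives Qd = 2565 - P. Without the control the market clears where 2565 - P = 3P - 235, i.e. P* = 700 and Q* = 1865.
Since 345 < 700, the ceiling is binding.
At P = 345: Qd = 2565 - 345 = 2220 and Qs = 3·345 - 235 = 800.
The quantity actually transacted is the short side, supply: 800.

800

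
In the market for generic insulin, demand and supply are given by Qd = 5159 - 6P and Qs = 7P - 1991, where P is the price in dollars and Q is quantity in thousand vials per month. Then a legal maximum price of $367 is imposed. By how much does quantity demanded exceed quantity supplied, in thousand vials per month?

Equilibrium: 5159 - 6P = 7P - 1991, so 7150 = 13P and P* = 550, Q* = 1859.
The ceiling of 367 is below the equilibrium price 550, so it binds.
At P = 367: Qd = 5159 - 6·367 = 2957 and Qs = 7·367 - 1991 = 578.
Shortage = Qd - Qs = 2957 - 578 = 2379.

2379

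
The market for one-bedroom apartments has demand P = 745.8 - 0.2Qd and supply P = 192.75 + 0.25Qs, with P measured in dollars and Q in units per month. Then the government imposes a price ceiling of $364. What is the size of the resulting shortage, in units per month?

Rearranging demand gives Qd = 3729 - 5P; rearranging supply gives Qs = 4P - 771. Setting quantity demanded equal to quantity supplied, 3729 - 5P = 4P - 771, gives P* = 500 and Q* = 1229.
Because the ceiling (364) lies below the market-clearing price, it is binding.
At P = 364: Qd = 3729 - 5·364 = 1909 and Qs = 4·364 - 771 = 685.
Shortage = Qd - Qs = 1909 - 685 = 1224.

1224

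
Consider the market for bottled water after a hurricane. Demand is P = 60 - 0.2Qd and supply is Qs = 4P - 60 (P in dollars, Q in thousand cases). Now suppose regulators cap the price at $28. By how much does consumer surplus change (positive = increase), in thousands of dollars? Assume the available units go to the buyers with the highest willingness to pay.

393.6

Rearranging demand gives Qd = 300 - 5P. In a free market, 300 - 5P = 4P - 60 gives the equilibrium P* = 40, Q* = 100.
The ceiling of 28 is below the equilibrium price 40, so it binds.
At P = 28: Qd = 300 - 5·28 = 160 and Qs = 4·28 - 60 = 52.
Consumer surplus without the control is ½ · (60 - 40) · 100 = 1000.
With the ceiling, 52 units are sold at 28 (assume they go to the highest-value buyers). The demand price at Q = 52 is 49.6, so CS = ½ · [(60 - 28) + (49.6 - 28)] · 52 = 1393.6.
Change in consumer surplus = 1393.6 - 1000 = 393.6.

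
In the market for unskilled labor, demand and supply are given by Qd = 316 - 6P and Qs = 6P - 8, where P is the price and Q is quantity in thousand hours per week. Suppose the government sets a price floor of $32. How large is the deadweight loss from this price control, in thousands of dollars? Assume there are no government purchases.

150

Setting quantity demanded equal to quantity supplied, 316 - 6P = 6P - 8, gives P* = 27 and Q* = 154.
Because the floor (32) lies above the market-clearing price, it is binding.
At P = 32: Qd = 316 - 6·32 = 124 and Qs = 6·32 - 8 = 184.
Quantity traded falls to 124. At Q = 124 the demand price is (316 - 124)/6 = 32 and the supply price is (8 + 124)/6 = 22.
Deadweight loss = ½ · (32 - 22) · (154 - 124) = ½ · 10 · 30 = 150.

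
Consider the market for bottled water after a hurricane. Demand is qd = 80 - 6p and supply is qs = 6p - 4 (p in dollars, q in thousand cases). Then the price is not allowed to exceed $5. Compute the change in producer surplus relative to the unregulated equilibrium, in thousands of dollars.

Setting quantity demanded equal to quantity supplied, 80 - 6p = 6p - 4, gives p* = 7 and q* = 38.
Because the ceiling (5) lies below the market-clearing price, it is binding.
At p = 5: qd = 80 - 6·5 = 50 and qs = 6·5 - 4 = 26.
Producer surplus without the control is ½ · (7 - 2/3) · 38 = 361/3.
With the ceiling, producers sell 26 units at 5, so PS = ½ · (5 - 2/3) · 26 = 169/3.
Change in producer surplus = 169/3 - 361/3 = -64.

-64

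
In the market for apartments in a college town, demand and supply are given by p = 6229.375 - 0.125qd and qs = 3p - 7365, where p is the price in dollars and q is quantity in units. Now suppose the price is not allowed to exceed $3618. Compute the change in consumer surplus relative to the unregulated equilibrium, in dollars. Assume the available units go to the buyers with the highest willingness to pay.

Rearranging demand gives qd = 49835 - 8p. Setting quantity demanded equal to quantity supplied, 49835 - 8p = 3p - 7365, gives p* = 5200 and q* = 8235.
Since 3618 < 5200, the ceiling is binding.
At p = 3618: qd = 49835 - 8·3618 = 20891 and qs = 3·3618 - 7365 = 3489.
Consumer surplus without the control is ½ · (6229.375 - 5200) · 8235 = 4238451.5625.
With the ceiling, 3489 units are sold at 3618 (assume they go to the highest-value buyers). The demand price at q = 3489 is 5793.25, so CS = ½ · [(6229.375 - 3618) + (5793.25 - 3618)] · 3489 = 8350267.3125.
Change in consumer surplus = 8350267.3125 - 4238451.5625 = 4111815.75.

4111815.75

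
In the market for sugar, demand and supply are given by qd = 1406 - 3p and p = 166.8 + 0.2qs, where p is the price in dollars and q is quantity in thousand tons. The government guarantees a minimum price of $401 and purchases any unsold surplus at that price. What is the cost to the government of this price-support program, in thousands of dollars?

388168

Rearranging supply gives qs = 5p - 834. In a free market, 1406 - 3p = 5p - 834 gives the equilibrium p* = 280, q* = 566.
The floor of 401 is above the equilibrium price 280, so it binds.
At p = 401: qd = 1406 - 3·401 = 203 and qs = 5·401 - 834 = 1171.
Surplus = qs - qd = 968.
Government expenditure = surplus × support price = 968 × 401 = 388168.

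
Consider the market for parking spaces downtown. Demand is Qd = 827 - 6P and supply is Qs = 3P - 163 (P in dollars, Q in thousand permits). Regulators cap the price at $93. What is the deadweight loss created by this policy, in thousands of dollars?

650.25

Setting quantity demanded equal to quantity supplied, 827 - 6P = 3P - 163, gives P* = 110 and Q* = 167.
The ceiling of 93 is below the equilibrium price 110, so it binds.
At P = 93: Qd = 827 - 6·93 = 269 and Qs = 3·93 - 163 = 116.
Quantity traded falls to 116. At Q = 116 the demand price is (827 - 116)/6 = 118.5 and the supply price is (163 + 116)/3 = 93.
Deadweight loss = ½ · (118.5 - 93) · (167 - 116) = ½ · 25.5 · 51 = 650.25.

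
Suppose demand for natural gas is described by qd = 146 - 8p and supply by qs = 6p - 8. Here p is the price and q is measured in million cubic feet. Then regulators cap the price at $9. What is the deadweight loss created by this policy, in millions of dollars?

Without the control the market clears where 146 - 8p = 6p - 8, i.e. p* = 11 and q* = 58.
Since 9 < 11, the ceiling is binding.
At p = 9: qd = 146 - 8·9 = 74 and qs = 6·9 - 8 = 46.
Quantity traded falls to 46. At q = 46 the demand price is (146 - 46)/8 = 12.5 and the supply price is (8 + 46)/6 = 9.
Deadweight loss = ½ · (12.5 - 9) · (58 - 46) = ½ · 3.5 · 12 = 21.

21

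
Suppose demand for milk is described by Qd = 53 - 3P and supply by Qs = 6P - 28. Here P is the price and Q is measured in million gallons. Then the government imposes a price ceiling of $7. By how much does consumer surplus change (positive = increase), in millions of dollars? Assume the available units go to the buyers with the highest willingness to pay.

Without the control the market clears where 53 - 3P = 6P - 28, i.e. P* = 9 and Q* = 26.
Because the ceiling (7) lies below the market-clearing price, it is binding.
At P = 7: Qd = 53 - 3·7 = 32 and Qs = 6·7 - 28 = 14.
Consumer surplus without the control is ½ · (53/3 - 9) · 26 = 338/3.
With the ceiling, 14 units are sold at 7 (assume they go to the highest-value buyers). The demand price at Q = 14 is 13, so CS = ½ · [(53/3 - 7) + (13 - 7)] · 14 = 350/3.
Change in consumer surplus = 350/3 - 338/3 = 4.

4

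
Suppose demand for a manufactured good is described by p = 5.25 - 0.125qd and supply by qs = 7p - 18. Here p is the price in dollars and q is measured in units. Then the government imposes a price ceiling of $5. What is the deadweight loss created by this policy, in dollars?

Rearranging demand gives qd = 42 - 8p. Without the control the market clears where 42 - 8p = 7p - 18, i.e. p* = 4 and q* = 10.
The ceiling of 5 is above the equilibrium price 4, so it is not binding; the market clears at p* = 4, q* = 10.
Since the control does not bind, no trades are prevented and deadweight loss is zero.

0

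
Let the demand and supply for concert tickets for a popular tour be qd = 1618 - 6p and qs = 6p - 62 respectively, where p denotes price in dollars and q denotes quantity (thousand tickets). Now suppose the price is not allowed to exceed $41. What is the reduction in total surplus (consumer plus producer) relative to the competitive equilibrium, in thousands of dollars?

58806

Setting quantity demanded equal to quantity supplied, 1618 - 6p = 6p - 62, gives p* = 140 and q* = 778.
Since 41 < 140, the ceiling is binding.
At p = 41: qd = 1618 - 6·41 = 1372 and qs = 6·41 - 62 = 184.
Quantity traded falls to 184. At q = 184 the demand price is (1618 - 184)/6 = 239 and the supply price is (62 + 184)/6 = 41.
Deadweight loss = ½ · (239 - 41) · (778 - 184) = ½ · 198 · 594 = 58806.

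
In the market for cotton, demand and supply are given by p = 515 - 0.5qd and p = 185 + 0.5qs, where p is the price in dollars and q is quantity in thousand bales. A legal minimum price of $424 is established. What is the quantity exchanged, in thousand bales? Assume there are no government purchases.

182

Rearranging demand gives qd = 1030 - 2p; rearranging supply gives qs = 2p - 370. In a free market, 1030 - 2p = 2p - 370 gives the equilibrium p* = 350, q* = 330.
Because the floor (424) lies above the market-clearing price, it is binding.
At p = 424: qd = 1030 - 2·424 = 182 and qs = 2·424 - 370 = 478.
The quantity actually transacted is the short side, demand: 182.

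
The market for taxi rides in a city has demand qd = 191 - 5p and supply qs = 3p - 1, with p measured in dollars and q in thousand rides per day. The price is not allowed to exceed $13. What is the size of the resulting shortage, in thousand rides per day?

88

Setting quantity demanded equal to quantity supplied, 191 - 5p = 3p - 1, gives p* = 24 and q* = 71.
Because the ceiling (13) lies below the market-clearing price, it is binding.
At p = 13: qd = 191 - 5·13 = 126 and qs = 3·13 - 1 = 38.
Shortage = qd - qs = 126 - 38 = 88.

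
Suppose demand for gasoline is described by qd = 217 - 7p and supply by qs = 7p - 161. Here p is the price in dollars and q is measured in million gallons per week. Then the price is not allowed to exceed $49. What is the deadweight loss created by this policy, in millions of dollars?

0

Setting quantity demanded equal to quantity supplied, 217 - 7p = 7p - 161, gives p* = 27 and q* = 28.
The ceiling of 49 is above the equilibrium price 27, so it is not binding; the market clears at p* = 27, q* = 28.
Since the control does not bind, no trades are prevented and deadweight loss is zero.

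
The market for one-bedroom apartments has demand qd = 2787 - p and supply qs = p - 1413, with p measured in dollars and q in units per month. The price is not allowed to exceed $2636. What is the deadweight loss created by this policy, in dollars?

In a free market, 2787 - p = p - 1413 gives the equilibrium p* = 2100, q* = 687.
The ceiling of 2636 is above the equilibrium price 2100, so it is not binding; the market clears at p* = 2100, q* = 687.
Since the control does not bind, no trades are prevented and deadweight loss is zero.

0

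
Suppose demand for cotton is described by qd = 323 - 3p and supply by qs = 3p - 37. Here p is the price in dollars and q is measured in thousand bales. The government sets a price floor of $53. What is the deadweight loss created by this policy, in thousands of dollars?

Equilibrium: 323 - 3p = 3p - 37, so 360 = 6p and p* = 60, q* = 143.
Since 53 is below p* = 60, the floor does not bind and the free-market outcome prevails.
Since the control does not bind, no trades are prevented and deadweight loss is zero.

0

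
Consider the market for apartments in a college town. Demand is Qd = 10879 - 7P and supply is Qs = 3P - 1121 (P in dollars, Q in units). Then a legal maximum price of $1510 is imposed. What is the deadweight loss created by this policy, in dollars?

Equilibrium: 10879 - 7P = 3P - 1121, so 12000 = 10P and P* = 1200, Q* = 2479.
The ceiling of 1510 is above the equilibrium price 1200, so it is not binding; the market clears at P* = 1200, Q* = 2479.
Since the control does not bind, no trades are prevented and deadweight loss is zero.

0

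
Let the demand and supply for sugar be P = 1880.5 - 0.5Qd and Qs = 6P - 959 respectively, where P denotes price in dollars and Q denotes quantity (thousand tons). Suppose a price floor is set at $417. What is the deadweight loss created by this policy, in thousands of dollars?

Rearranging demand gives Qd = 3761 - 2P. Setting quantity demanded equal to quantity supplied, 3761 - 2P = 6P - 959, gives P* = 590 and Q* = 2581.
The floor of 417 is below the equilibrium price 590, so it is not binding; the market clears at P* = 590, Q* = 2581.
Since the control does not bind, no trades are prevented and deadweight loss is zero.

0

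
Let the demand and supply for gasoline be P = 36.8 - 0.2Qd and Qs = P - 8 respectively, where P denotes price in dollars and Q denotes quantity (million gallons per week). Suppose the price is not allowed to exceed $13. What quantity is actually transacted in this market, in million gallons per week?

5

Rearranging demand gives Qd = 184 - 5P. Setting quantity demanded equal to quantity supplied, 184 - 5P = P - 8, gives P* = 32 and Q* = 24.
The ceiling of 13 is below the equilibrium price 32, so it binds.
At P = 13: Qd = 184 - 5·13 = 119 and Qs = 13 - 8 = 5.
The quantity actually transacted is the short side, supply: 5.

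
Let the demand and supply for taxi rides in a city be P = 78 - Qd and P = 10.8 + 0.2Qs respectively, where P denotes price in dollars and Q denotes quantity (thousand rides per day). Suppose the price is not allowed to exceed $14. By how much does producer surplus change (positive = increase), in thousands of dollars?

Rearranging demand gives Qd = 78 - P; rearranging supply gives Qs = 5P - 54. Equilibrium: 78 - P = 5P - 54, so 132 = 6P and P* = 22, Q* = 56.
The ceiling of 14 is below the equilibrium price 22, so it binds.
At P = 14: Qd = 78 - 14 = 64 and Qs = 5·14 - 54 = 16.
Producer surplus without the control is ½ · (22 - 10.8) · 56 = 313.6.
With the ceiling, producers sell 16 units at 14, so PS = ½ · (14 - 10.8) · 16 = 25.6.
Change in producer surplus = 25.6 - 313.6 = -288.

-288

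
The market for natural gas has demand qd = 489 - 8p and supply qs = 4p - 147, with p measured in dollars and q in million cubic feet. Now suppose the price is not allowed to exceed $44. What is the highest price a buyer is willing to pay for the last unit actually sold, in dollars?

57.5

Setting quantity demanded equal to quantity supplied, 489 - 8p = 4p - 147, gives p* = 53 and q* = 65.
The ceiling of 44 is below the equilibrium price 53, so it binds.
At p = 44: qd = 489 - 8·44 = 137 and qs = 4·44 - 147 = 29.
Only 29 units reach the market. On the demand curve, the marginal buyer's willingness to pay at q = 29 is (489 - 29)/8 = 57.5.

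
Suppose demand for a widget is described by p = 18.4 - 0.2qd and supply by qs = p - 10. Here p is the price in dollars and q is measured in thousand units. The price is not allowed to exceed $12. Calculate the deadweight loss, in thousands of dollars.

15

Rearranging demand gives qd = 92 - 5p. Without the control the market clears where 92 - 5p = p - 10, i.e. p* = 17 and q* = 7.
Since 12 < 17, the ceiling is binding.
At p = 12: qd = 92 - 5·12 = 32 and qs = 12 - 10 = 2.
Quantity traded falls to 2. At q = 2 the demand price is (92 - 2)/5 = 18 and the supply price is 10 + 2 = 12.
Deadweight loss = ½ · (18 - 12) · (7 - 2) = ½ · 6 · 5 = 15.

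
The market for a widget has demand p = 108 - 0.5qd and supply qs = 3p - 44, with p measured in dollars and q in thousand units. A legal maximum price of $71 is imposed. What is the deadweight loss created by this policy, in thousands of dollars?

0

Rearranging demand gives qd = 216 - 2p. Without the control the market clears where 216 - 2p = 3p - 44, i.e. p* = 52 and q* = 112.
Since 71 is above p* = 52, the ceiling does not bind and the free-market outcome prevails.
Since the control does not bind, no trades are prevented and deadweight loss is zero.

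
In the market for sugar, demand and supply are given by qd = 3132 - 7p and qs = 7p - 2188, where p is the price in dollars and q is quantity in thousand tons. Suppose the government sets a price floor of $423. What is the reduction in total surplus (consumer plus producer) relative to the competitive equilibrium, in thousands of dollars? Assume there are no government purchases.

Setting quantity demanded equal to quantity supplied, 3132 - 7p = 7p - 2188, gives p* = 380 and q* = 472.
Because the floor (423) lies above the market-clearing price, it is binding.
At p = 423: qd = 3132 - 7·423 = 171 and qs = 7·423 - 2188 = 773.
Quantity traded falls to 171. At q = 171 the demand price is (3132 - 171)/7 = 423 and the supply price is (2188 + 171)/7 = 337.
Deadweight loss = ½ · (423 - 337) · (472 - 171) = ½ · 86 · 301 = 12943.

12943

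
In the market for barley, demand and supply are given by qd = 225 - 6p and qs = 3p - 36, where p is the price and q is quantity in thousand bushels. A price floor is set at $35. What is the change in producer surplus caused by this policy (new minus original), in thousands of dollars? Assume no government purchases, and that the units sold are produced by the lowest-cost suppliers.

-126

Setting quantity demanded equal to quantity supplied, 225 - 6p = 3p - 36, gives p* = 29 and q* = 51.
Because the floor (35) lies above the market-clearing price, it is binding.
At p = 35: qd = 225 - 6·35 = 15 and qs = 3·35 - 36 = 69.
Producer surplus without the control is ½ · (29 - 12) · 51 = 433.5.
With the floor, 15 units are sold at 35. The supply price at q = 15 is 17, so PS = ½ · [(35 - 12) + (35 - 17)] · 15 = 307.5.
Change in producer surplus = 307.5 - 433.5 = -126.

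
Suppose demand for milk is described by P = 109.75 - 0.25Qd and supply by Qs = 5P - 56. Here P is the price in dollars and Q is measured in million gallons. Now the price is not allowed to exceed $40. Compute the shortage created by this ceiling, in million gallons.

135

Rearranging demand gives Qd = 439 - 4P. Setting quantity demanded equal to quantity supplied, 439 - 4P = 5P - 56, gives P* = 55 and Q* = 219.
Since 40 < 55, the ceiling is binding.
At P = 40: Qd = 439 - 4·40 = 279 and Qs = 5·40 - 56 = 144.
Shortage = Qd - Qs = 279 - 144 = 135.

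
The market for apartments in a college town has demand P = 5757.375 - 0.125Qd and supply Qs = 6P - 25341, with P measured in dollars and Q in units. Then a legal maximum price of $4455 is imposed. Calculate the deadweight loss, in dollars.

2184131.25

Rearranging demand gives Qd = 46059 - 8P. Equilibrium: 46059 - 8P = 6P - 25341, so 71400 = 14P and P* = 5100, Q* = 5259.
Since 4455 < 5100, the ceiling is binding.
At P = 4455: Qd = 46059 - 8·4455 = 10419 and Qs = 6·4455 - 25341 = 1389.
Quantity traded falls to 1389. At Q = 1389 the demand price is (46059 - 1389)/8 = 5583.75 and the supply price is (25341 + 1389)/6 = 4455.
Deadweight loss = ½ · (5583.75 - 4455) · (5259 - 1389) = ½ · 1128.75 · 3870 = 2184131.25.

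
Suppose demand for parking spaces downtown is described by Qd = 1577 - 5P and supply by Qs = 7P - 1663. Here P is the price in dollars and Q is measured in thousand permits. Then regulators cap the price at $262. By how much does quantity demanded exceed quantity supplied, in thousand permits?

Without the control the market clears where 1577 - 5P = 7P - 1663, i.e. P* = 270 and Q* = 227.
The ceiling of 262 is below the equilibrium price 270, so it binds.
At P = 262: Qd = 1577 - 5·262 = 267 and Qs = 7·262 - 1663 = 171.
Shortage = Qd - Qs = 267 - 171 = 96.

96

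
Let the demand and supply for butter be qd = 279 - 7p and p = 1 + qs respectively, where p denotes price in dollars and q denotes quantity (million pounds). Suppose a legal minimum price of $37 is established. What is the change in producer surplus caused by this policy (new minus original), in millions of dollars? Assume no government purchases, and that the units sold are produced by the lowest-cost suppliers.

Rearranging supply gives qs = p - 1. In a free market, 279 - 7p = p - 1 gives the equilibrium p* = 35, q* = 34.
Since 37 > 35, the floor is binding.
At p = 37: qd = 279 - 7·37 = 20 and qs = 37 - 1 = 36.
Producer surplus without the control is ½ · (35 - 1) · 34 = 578.
With the floor, 20 units are sold at 37. The supply price at q = 20 is 21, so PS = ½ · [(37 - 1) + (37 - 21)] · 20 = 520.
Change in producer surplus = 520 - 578 = -58.

-58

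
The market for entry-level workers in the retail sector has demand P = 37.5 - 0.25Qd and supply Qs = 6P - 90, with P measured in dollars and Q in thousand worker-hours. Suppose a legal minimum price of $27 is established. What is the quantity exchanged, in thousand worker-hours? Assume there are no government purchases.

Rearranging demand gives Qd = 150 - 4P. In a free market, 150 - 4P = 6P - 90 gives the equilibrium P* = 24, Q* = 54.
The floor of 27 is above the equilibrium price 24, so it binds.
At P = 27: Qd = 150 - 4·27 = 42 and Qs = 6·27 - 90 = 72.
The quantity actually transacted is the short side, demand: 42.

42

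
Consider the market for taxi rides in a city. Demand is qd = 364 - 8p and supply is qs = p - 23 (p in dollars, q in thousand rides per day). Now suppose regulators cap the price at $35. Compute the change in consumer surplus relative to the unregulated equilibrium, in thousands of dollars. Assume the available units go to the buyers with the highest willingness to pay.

92

In a free market, 364 - 8p = p - 23 gives the equilibrium p* = 43, q* = 20.
Since 35 < 43, the ceiling is binding.
At p = 35: qd = 364 - 8·35 = 84 and qs = 35 - 23 = 12.
Consumer surplus without the control is ½ · (45.5 - 43) · 20 = 25.
With the ceiling, 12 units are sold at 35 (assume they go to the highest-value buyers). The demand price at q = 12 is 44, so CS = ½ · [(45.5 - 35) + (44 - 35)] · 12 = 117.
Change in consumer surplus = 117 - 25 = 92.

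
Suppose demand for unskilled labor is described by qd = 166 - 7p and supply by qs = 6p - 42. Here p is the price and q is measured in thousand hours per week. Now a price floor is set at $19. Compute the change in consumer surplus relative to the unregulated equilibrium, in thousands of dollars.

-130.5

Equilibrium: 166 - 7p = 6p - 42, so 208 = 13p and p* = 16, q* = 54.
The floor of 19 is above the equilibrium price 16, so it binds.
At p = 19: qd = 166 - 7·19 = 33 and qs = 6·19 - 42 = 72.
Consumer surplus without the control is ½ · (166/7 - 16) · 54 = 1458/7.
With the floor, consumers buy 33 units at 19, so CS = ½ · (166/7 - 19) · 33 = 1089/14.
Change in consumer surplus = 1089/14 - 1458/7 = -130.5.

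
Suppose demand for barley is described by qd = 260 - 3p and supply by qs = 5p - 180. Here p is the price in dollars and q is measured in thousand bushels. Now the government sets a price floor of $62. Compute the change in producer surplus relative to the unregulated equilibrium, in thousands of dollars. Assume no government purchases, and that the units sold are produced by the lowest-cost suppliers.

Without the control the market clears where 260 - 3p = 5p - 180, i.e. p* = 55 and q* = 95.
Since 62 > 55, the floor is binding.
At p = 62: qd = 260 - 3·62 = 74 and qs = 5·62 - 180 = 130.
Producer surplus without the control is ½ · (55 - 36) · 95 = 902.5.
With the floor, 74 units are sold at 62. The supply price at q = 74 is 50.8, so PS = ½ · [(62 - 36) + (62 - 50.8)] · 74 = 1376.4.
Change in producer surplus = 1376.4 - 902.5 = 473.9.

473.9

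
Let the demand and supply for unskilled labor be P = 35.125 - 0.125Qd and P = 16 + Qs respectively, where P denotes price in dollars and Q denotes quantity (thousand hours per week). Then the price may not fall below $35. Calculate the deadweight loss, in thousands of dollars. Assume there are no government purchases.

144

Rearranging demand gives Qd = 281 - 8P; rearranging supply gives Qs = P - 16. In a free market, 281 - 8P = P - 16 gives the equilibrium P* = 33, Q* = 17.
The floor of 35 is above the equilibrium price 33, so it binds.
At P = 35: Qd = 281 - 8·35 = 1 and Qs = 35 - 16 = 19.
Quantity traded falls to 1. At Q = 1 the demand price is (281 - 1)/8 = 35 and the supply price is 16 + 1 = 17.
Deadweight loss = ½ · (35 - 17) · (17 - 1) = ½ · 18 · 16 = 144.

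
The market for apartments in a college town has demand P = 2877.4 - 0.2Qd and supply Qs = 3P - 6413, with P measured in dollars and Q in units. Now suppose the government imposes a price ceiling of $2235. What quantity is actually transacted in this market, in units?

292

Rearranging demand gives Qd = 14387 - 5P. Equilibrium: 14387 - 5P = 3P - 6413, so 20800 = 8P and P* = 2600, Q* = 1387.
Because the ceiling (2235) lies below the market-clearing price, it is binding.
At P = 2235: Qd = 14387 - 5·2235 = 3212 and Qs = 3·2235 - 6413 = 292.
The quantity actually transacted is the short side, supply: 292.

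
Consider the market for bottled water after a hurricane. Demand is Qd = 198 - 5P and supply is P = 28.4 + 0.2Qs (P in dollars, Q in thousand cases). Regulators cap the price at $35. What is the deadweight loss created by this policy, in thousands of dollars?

Rearranging supply gives Qs = 5P - 142. In a free market, 198 - 5P = 5P - 142 gives the equilibrium P* = 34, Q* = 28.
Since 35 is above P* = 34, the ceiling does not bind and the free-market outcome prevails.
Since the control does not bind, no trades are prevented and deadweight loss is zero.

0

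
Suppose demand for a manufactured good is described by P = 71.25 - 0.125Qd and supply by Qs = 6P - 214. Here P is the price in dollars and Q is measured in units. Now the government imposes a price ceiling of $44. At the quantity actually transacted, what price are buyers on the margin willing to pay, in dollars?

65

Rearranging demand gives Qd = 570 - 8P. In a free market, 570 - 8P = 6P - 214 gives the equilibrium P* = 56, Q* = 122.
Since 44 < 56, the ceiling is binding.
At P = 44: Qd = 570 - 8·44 = 218 and Qs = 6·44 - 214 = 50.
Only 50 units reach the market. On the demand curve, the marginal buyer's willingness to pay at Q = 50 is (570 - 50)/8 = 65.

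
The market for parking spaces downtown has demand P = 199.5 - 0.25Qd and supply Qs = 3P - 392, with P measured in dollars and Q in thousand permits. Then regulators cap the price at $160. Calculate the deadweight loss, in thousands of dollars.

262.5

Rearranging demand gives Qd = 798 - 4P. Without the control the market clears where 798 - 4P = 3P - 392, i.e. P* = 170 and Q* = 118.
Because the ceiling (160) lies below the market-clearing price, it is binding.
At P = 160: Qd = 798 - 4·160 = 158 and Qs = 3·160 - 392 = 88.
Quantity traded falls to 88. At Q = 88 the demand price is (798 - 88)/4 = 177.5 and the supply price is (392 + 88)/3 = 160.
Deadweight loss = ½ · (177.5 - 160) · (118 - 88) = ½ · 17.5 · 30 = 262.5.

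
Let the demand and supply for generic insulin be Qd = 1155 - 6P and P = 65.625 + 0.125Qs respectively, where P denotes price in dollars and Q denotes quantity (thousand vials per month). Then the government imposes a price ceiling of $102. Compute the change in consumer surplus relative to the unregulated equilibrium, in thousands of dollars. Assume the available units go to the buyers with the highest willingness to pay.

Rearranging supply gives Qs = 8P - 525. Without the control the market clears where 1155 - 6P = 8P - 525, i.e. P* = 120 and Q* = 435.
Since 102 < 120, the ceiling is binding.
At P = 102: Qd = 1155 - 6·102 = 543 and Qs = 8·102 - 525 = 291.
Consumer surplus without the control is ½ · (192.5 - 120) · 435 = 15768.75.
With the ceiling, 291 units are sold at 102 (assume they go to the highest-value buyers). The demand price at Q = 291 is 144, so CS = ½ · [(192.5 - 102) + (144 - 102)] · 291 = 19278.75.
Change in consumer surplus = 19278.75 - 15768.75 = 3510.

3510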